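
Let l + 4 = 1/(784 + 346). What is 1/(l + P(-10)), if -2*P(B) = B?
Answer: 1130/1131 ≈ 0.99912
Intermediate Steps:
P(B) = -B/2
l = -4519/1130 (l = -4 + 1/(784 + 346) = -4 + 1/1130 = -4519/1130 ≈ -3.9991)
1/(l + P(-10)) = 1/(-4519/1130 - ½*(-10)) = 1/(-4519/1130 + 5) = 1/(1131/1130) = 1130/1131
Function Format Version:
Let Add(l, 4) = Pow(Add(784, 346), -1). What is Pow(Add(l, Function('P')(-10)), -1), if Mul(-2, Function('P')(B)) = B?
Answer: Rational(1130, 1131) ≈ 0.99912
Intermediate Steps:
Function('P')(B) = Mul(Rational(-1, 2), B)
l = Rational(-4519, 1130) (l = Add(-4, Pow(Add(784, 346), -1)) = Add(-4, Pow(1130, -1)) = Add(-4, Rational(1, 1130)) = Rational(-4519, 1130) ≈ -3.9991)
Pow(Add(l, Function('P')(-10)), -1) = Pow(Add(Rational(-4519, 1130), Mul(Rational(-1, 2), -10)), -1) = Pow(Add(Rational(-4519, 1130), 5), -1) = Pow(Rational(1131, 1130), -1) = Rational(1130, 1131)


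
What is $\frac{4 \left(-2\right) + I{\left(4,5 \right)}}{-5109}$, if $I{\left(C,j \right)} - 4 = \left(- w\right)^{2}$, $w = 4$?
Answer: $- \frac{4}{1703} \approx -0.0023488$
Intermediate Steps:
$I{\left(C,j \right)} = 20$ ($I{\left(C,j \right)} = 4 + \left(\left(-1\right) 4\right)^{2} = 4 + \left(-4\right)^{2} = 4 + 16 = 20$)
$\frac{4 \left(-2\right) + I{\left(4,5 \right)}}{-5109} = \frac{4 \left(-2\right) + 20}{-5109} = \left(-8 + 20\right) \left(- \frac{1}{5109}\right) = 12 \left(- \frac{1}{5109}\right) = - \frac{4}{1703}$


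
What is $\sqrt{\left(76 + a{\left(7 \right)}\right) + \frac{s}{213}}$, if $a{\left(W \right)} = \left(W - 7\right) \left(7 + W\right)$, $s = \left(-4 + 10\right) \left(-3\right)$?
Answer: $\frac{7 \sqrt{7810}}{71} \approx 8.713$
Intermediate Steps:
$s = -18$ ($s = 6 \left(-3\right) = -18$)
$a{\left(W \right)} = \left(-7 + W\right) \left(7 + W\right)$
$\sqrt{\left(76 + a{\left(7 \right)}\right) + \frac{s}{213}} = \sqrt{\left(76 - \left(49 - 7^{2}\right)\right) - \frac{18}{213}} = \sqrt{\left(76 + \left(-49 + 49\right)\right) - \frac{6}{71}} = \sqrt{\left(76 + 0\right) - \frac{6}{71}} = \sqrt{76 - \frac{6}{71}} = \sqrt{\frac{5390}{71}} = \frac{7 \sqrt{7810}}{71}$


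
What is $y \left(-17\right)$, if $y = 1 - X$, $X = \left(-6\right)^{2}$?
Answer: $595$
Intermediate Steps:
$X = 36$
$y = -35$ ($y = 1 - 36 = -35$)
$y \left(-17\right) = \left(-35\right) \left(-17\right) = 595$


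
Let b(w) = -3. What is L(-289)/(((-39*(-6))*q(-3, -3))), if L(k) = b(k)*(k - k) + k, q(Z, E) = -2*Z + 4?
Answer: -289/2340 ≈ -0.12350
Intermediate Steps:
q(Z, E) = 4 - 2*Z
L(k) = k (L(k) = -3*(k - k) + k = -3*0 + k = 0 + k = k)
L(-289)/(((-39*(-6))*q(-3, -3))) = -289*1/(234*(4 - 2*(-3))) = -289*1/(234*(4 + 6)) = -289/(234*10) = -289/2340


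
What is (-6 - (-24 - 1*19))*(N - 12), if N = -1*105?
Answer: -4329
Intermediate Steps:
N = -105
(-6 - (-24 - 1*19))*(N - 12) = (-6 - (-24 - 1*19))*(-105 - 12) = (-6 - (-24 - 19))*(-117) = (-6 - 1*(-43))*(-117) = (-6 + 43)*(-117) = 37*(-117) = -4329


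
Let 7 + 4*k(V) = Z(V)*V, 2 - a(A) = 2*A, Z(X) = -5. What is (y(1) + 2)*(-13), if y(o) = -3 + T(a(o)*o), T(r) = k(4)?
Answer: 403/4 ≈ 100.75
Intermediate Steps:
a(A) = 2 - 2*A
k(V) = -7/4 - 5*V/4 (k(V) = -7/4 + (-5*V)/4 = -7/4 - 5*V/4)
T(r) = -27/4 (T(r) = -7/4 - 5/4*4 = -7/4 - 5 = -27/4)
y(o) = -39/4 (y(o) = -3 - 27/4 = -39/4)
(y(1) + 2)*(-13) = (-39/4 + 2)*(-13) = -31/4*(-13) = 403/4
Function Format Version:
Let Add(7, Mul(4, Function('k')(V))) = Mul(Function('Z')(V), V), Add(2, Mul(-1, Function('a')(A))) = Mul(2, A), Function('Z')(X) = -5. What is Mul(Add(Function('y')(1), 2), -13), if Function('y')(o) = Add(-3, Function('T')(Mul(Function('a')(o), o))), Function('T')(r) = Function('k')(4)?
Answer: Rational(403, 4) ≈ 100.75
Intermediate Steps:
Function('a')(A) = Add(2, Mul(-2, A)) (Function('a')(A) = Add(2, Mul(-1, Mul(2, A))) = Add(2, Mul(-2, A)))
Function('k')(V) = Add(Rational(-7, 4), Mul(Rational(-5, 4), V)) (Function('k')(V) = Add(Rational(-7, 4), Mul(Rational(1, 4), Mul(-5, V))) = Add(Rational(-7, 4), Mul(Rational(-5, 4), V)))
Function('T')(r) = Rational(-27, 4) (Function('T')(r) = Add(Rational(-7, 4), Mul(Rational(-5, 4), 4)) = Add(Rational(-7, 4), -5) = Rational(-27, 4))
Function('y')(o) = Rational(-39, 4) (Function('y')(o) = Add(-3, Rational(-27, 4)) = Rational(-39, 4))
Mul(Add(Function('y')(1), 2), -13) = Mul(Add(Rational(-39, 4), 2), -13) = Mul(Rational(-31, 4), -13) = Rational(403, 4)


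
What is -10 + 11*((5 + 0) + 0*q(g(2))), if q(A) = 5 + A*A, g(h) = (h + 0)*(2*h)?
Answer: 45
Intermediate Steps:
g(h) = 2*h**2 (g(h) = h*(2*h) = 2*h**2)
q(A) = 5 + A**2
-10 + 11*((5 + 0) + 0*q(g(2))) = -10 + 11*((5 + 0) + 0*(5 + (2*2**2)**2)) = -10 + 11*(5 + 0*(5 + (2*4)**2)) = -10 + 11*(5 + 0*(5 + 8**2)) = -10 + 11*(5 + 0*(5 + 64)) = -10 + 11*(5 + 0*69) = -10 + 11*(5 + 0) = -10 + 11*5 = -10 + 55 = 45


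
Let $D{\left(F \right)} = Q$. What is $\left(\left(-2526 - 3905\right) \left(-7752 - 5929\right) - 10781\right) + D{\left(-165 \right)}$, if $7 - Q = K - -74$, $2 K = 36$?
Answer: $87971645$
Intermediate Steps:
$K = 18$ ($K = \frac{1}{2} \cdot 36 = 18$)
$Q = -85$ ($Q = 7 - \left(18 - -74\right) = 7 - \left(18 + 74\right) = 7 - 92 = -85$)
$D{\left(F \right)} = -85$
$\left(\left(-2526 - 3905\right) \left(-7752 - 5929\right) - 10781\right) + D{\left(-165 \right)} = \left(\left(-2526 - 3905\right) \left(-7752 - 5929\right) - 10781\right) - 85 = \left(\left(-6431\right) \left(-13681\right) - 10781\right) - 85 = \left(87982511 - 10781\right) - 85 = 87971730 - 85 = 87971645$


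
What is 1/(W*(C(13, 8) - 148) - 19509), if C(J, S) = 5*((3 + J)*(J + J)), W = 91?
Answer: 1/156303 ≈ 6.3978e-6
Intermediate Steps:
C(J, S) = 10*J*(3 + J) (C(J, S) = 5*((3 + J)*(2*J)) = 5*(2*J*(3 + J)) = 10*J*(3 + J))
1/(W*(C(13, 8) - 148) - 19509) = 1/(91*(10*13*(3 + 13) - 148) - 19509) = 1/(91*(10*13*16 - 148) - 19509) = 1/(91*(2080 - 148) - 19509) = 1/(91*1932 - 19509) = 1/(175812 - 19509) = 1/156303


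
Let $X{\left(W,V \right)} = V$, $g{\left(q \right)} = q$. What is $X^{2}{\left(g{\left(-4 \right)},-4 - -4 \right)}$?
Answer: $0$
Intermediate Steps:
$X^{2}{\left(g{\left(-4 \right)},-4 - -4 \right)} = \left(-4 - -4\right)^{2} = \left(-4 + 4\right)^{2} = 0^{2} = 0$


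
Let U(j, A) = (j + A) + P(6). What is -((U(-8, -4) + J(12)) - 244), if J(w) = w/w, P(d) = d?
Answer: 249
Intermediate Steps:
J(w) = 1
U(j, A) = 6 + A + j (U(j, A) = (j + A) + 6 = (A + j) + 6 = 6 + A + j)
-((U(-8, -4) + J(12)) - 244) = -(((6 - 4 - 8) + 1) - 244) = -((-6 + 1) - 244) = -(-5 - 244) = -1*(-249) = 249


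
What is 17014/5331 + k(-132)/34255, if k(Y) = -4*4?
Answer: 582729274/182613405 ≈ 3.1911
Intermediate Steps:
k(Y) = -16
17014/5331 + k(-132)/34255 = 17014/5331 - 16/34255 = 582729274/182613405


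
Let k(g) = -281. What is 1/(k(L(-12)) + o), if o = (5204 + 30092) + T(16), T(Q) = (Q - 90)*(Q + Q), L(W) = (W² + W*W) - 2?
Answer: 1/32647 ≈ 3.0631e-5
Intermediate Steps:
L(W) = -2 + 2*W² (L(W) = (W² + W²) - 2 = 2*W² - 2 = -2 + 2*W²)
T(Q) = 2*Q*(-90 + Q) (T(Q) = (-90 + Q)*(2*Q) = 2*Q*(-90 + Q))
o = 32928 (o = (5204 + 30092) + 2*16*(-90 + 16) = 35296 + 2*16*(-74) = 35296 - 2368 = 32928)
1/(k(L(-12)) + o) = 1/(-281 + 32928) = 1/32647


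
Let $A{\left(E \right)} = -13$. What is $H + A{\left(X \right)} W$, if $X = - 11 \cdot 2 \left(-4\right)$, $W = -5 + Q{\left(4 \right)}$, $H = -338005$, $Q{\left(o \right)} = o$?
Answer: $-337992$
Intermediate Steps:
$W = -1$ ($W = -5 + 4 = -1$)
$X = 88$ ($X = \left(-11\right) \left(-8\right) = 88$)
$H + A{\left(X \right)} W = -338005 - -13 = -338005 + 13 = -337992$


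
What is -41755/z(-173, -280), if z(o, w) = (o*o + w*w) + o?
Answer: -41755/108156 ≈ -0.38606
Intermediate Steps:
z(o, w) = o + o² + w² (z(o, w) = (o² + w²) + o = o + o² + w²)
-41755/z(-173, -280) = -41755/(-173 + (-173)² + (-280)²) = -41755/(-173 + 29929 + 78400) = -41755/108156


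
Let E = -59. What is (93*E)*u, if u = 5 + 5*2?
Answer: -82305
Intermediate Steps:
u = 15 (u = 5 + 10 = 15)
(93*E)*u = (93*(-59))*15 = -5487*15 = -82305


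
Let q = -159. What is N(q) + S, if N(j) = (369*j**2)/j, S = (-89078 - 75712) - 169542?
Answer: -393003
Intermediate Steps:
S = -334332 (S = -164790 - 169542 = -334332)
N(j) = 369*j
N(q) + S = 369*(-159) - 334332 = -58671 - 334332 = -393003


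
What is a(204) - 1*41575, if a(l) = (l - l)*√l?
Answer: -41575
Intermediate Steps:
a(l) = 0 (a(l) = 0*√l = 0)
a(204) - 1*41575 = 0 - 1*41575 = 0 - 41575 = -41575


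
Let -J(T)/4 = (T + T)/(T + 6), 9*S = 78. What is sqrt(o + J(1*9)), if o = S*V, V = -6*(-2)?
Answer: 4*sqrt(155)/5 ≈ 9.9599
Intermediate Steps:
V = 12
S = 26/3 (S = (1/9)*78 = 26/3 ≈ 8.6667)
J(T) = -8*T/(6 + T) (J(T) = -4*(T + T)/(T + 6) = -4*2*T/(6 + T) = -8*T/(6 + T))
o = 104 (o = (26/3)*12 = 104)
sqrt(o + J(1*9)) = sqrt(104 - 8*1*9/(6 + 1*9)) = sqrt(104 - 8*9/(6 + 9)) = sqrt(104 - 8*9/15) = sqrt(104 - 8*9*1/15) = sqrt(104 - 24/5) = sqrt(496/5) = 4*sqrt(155)/5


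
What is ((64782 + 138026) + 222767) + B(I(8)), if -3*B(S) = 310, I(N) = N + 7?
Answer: 1276415/3 ≈ 4.2547e+5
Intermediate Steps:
I(N) = 7 + N
B(S) = -310/3 (B(S) = -⅓*310 = -310/3)
((64782 + 138026) + 222767) + B(I(8)) = ((64782 + 138026) + 222767) - 310/3 = (202808 + 222767) - 310/3 = 425575 - 310/3 = 1276415/3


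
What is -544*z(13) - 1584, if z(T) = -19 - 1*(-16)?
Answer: 48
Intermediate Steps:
z(T) = -3 (z(T) = -19 + 16 = -3)
-544*z(13) - 1584 = -544*(-3) - 1584 = 1632 - 1584 = 48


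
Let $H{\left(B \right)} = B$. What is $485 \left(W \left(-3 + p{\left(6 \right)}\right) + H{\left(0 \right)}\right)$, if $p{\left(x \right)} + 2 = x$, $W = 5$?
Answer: $2425$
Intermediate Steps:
$p{\left(x \right)} = -2 + x$
$485 \left(W \left(-3 + p{\left(6 \right)}\right) + H{\left(0 \right)}\right) = 485 \left(5 \left(-3 + \left(-2 + 6\right)\right) + 0\right) = 485 \left(5 \left(-3 + 4\right) + 0\right) = 485 \left(5 \cdot 1 + 0\right) = 485 \left(5 + 0\right) = 485 \cdot 5 = 2425$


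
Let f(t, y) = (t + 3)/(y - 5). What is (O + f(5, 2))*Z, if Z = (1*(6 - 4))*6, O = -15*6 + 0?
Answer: -1112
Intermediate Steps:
f(t, y) = (3 + t)/(-5 + y)
O = -90 (O = -5*18 + 0 = -90 + 0 = -90)
Z = 12 (Z = (1*2)*6 = 2*6 = 12)
(O + f(5, 2))*Z = (-90 + (3 + 5)/(-5 + 2))*12 = (-90 + 8/(-3))*12 = (-90 - ⅓*8)*12 = (-90 - 8/3)*12 = -278/3*12 = -1112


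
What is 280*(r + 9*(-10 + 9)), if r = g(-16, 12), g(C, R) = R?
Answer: 840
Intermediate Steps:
r = 12
280*(r + 9*(-10 + 9)) = 280*(12 + 9*(-10 + 9)) = 280*(12 + 9*(-1)) = 280*(12 - 9) = 280*3 = 840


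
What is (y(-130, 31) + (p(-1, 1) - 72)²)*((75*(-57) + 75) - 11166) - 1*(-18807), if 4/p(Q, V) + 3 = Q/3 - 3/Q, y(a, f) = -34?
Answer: -107881245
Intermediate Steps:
p(Q, V) = 4/(-3 - 3/Q + Q/3) (p(Q, V) = 4/(-3 + (Q/3 - 3/Q)) = 4/(-3 + (-3/Q + Q/3)) = 4/(-3 - 3/Q + Q/3))
(y(-130, 31) + (p(-1, 1) - 72)²)*((75*(-57) + 75) - 11166) - 1*(-18807) = (-34 + (12*(-1)/(-9 + (-1)² - 9*(-1)) - 72)²)*((75*(-57) + 75) - 11166) - 1*(-18807) = (-34 + (12*(-1)/(-9 + 1 + 9) - 72)²)*((-4275 + 75) - 11166) + 18807 = (-34 + (12*(-1)/1 - 72)²)*(-4200 - 11166) + 18807 = (-34 + (12*(-1)*1 - 72)²)*(-15366) + 18807 = (-34 + (-12 - 72)²)*(-15366) + 18807 = (-34 + (-84)²)*(-15366) + 18807 = (-34 + 7056)*(-15366) + 18807 = 7022*(-15366) + 18807 = -107900052 + 18807 = -107881245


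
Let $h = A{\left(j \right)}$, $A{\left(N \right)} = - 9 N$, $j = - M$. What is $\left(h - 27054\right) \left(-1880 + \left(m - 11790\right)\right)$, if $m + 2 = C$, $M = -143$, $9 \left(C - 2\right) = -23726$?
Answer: $462134644$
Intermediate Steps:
$C = - \frac{23708}{9}$ ($C = 2 + \frac{1}{9} \left(-23726\right) = 2 - \frac{23726}{9} = - \frac{23708}{9} \approx -2634.2$)
$j = 143$ ($j = \left(-1\right) \left(-143\right) = 143$)
$m = - \frac{23726}{9}$ ($m = -2 - \frac{23708}{9} = - \frac{23726}{9} \approx -2636.2$)
$h = -1287$ ($h = \left(-9\right) 143 = -1287$)
$\left(h - 27054\right) \left(-1880 + \left(m - 11790\right)\right) = \left(-1287 - 27054\right) \left(-1880 - \frac{129836}{9}\right) = - 28341 \left(-1880 - \frac{129836}{9}\right) = \left(-28341\right) \left(- \frac{146756}{9}\right) = 462134644$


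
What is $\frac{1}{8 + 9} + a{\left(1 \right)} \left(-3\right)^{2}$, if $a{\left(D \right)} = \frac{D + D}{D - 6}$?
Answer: $- \frac{301}{85} \approx -3.5412$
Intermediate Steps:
$a{\left(D \right)} = \frac{2 D}{-6 + D}$
$\frac{1}{8 + 9} + a{\left(1 \right)} \left(-3\right)^{2} = \frac{1}{8 + 9} + 2 \cdot 1 \frac{1}{-6 + 1} \left(-3\right)^{2} = \frac{1}{17} + 2 \cdot 1 \frac{1}{-5} \cdot 9 = \frac{1}{17} + 2 \cdot 1 \left(- \frac{1}{5}\right) 9 = \frac{1}{17} - \frac{18}{5} = - \frac{301}{85}$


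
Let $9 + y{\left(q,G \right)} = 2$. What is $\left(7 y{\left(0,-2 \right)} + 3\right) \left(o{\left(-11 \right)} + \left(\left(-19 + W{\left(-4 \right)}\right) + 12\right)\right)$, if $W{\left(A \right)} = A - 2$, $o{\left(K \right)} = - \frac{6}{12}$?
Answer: $621$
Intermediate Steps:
$o{\left(K \right)} = - \frac{1}{2}$ ($o{\left(K \right)} = \left(-6\right) \frac{1}{12} = - \frac{1}{2}$)
$y{\left(q,G \right)} = -7$ ($y{\left(q,G \right)} = -9 + 2 = -7$)
$W{\left(A \right)} = -2 + A$
$\left(7 y{\left(0,-2 \right)} + 3\right) \left(o{\left(-11 \right)} + \left(\left(-19 + W{\left(-4 \right)}\right) + 12\right)\right) = \left(7 \left(-7\right) + 3\right) \left(- \frac{1}{2} + \left(\left(-19 - 6\right) + 12\right)\right) = \left(-49 + 3\right) \left(- \frac{1}{2} + \left(\left(-19 - 6\right) + 12\right)\right) = - 46 \left(- \frac{1}{2} + \left(-25 + 12\right)\right) = - 46 \left(- \frac{1}{2} - 13\right) = \left(-46\right) \left(- \frac{27}{2}\right) = 621$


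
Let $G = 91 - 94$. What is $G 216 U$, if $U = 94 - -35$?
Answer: $-83592$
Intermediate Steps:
$U = 129$ ($U = 94 + 35 = 129$)
$G = -3$
$G 216 U = \left(-3\right) 216 \cdot 129 = \left(-648\right) 129 = -83592$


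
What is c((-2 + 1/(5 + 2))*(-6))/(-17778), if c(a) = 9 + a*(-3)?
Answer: 57/41482 ≈ 0.0013741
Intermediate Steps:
c(a) = 9 - 3*a
c((-2 + 1/(5 + 2))*(-6))/(-17778) = (9 - 3*(-2 + 1/(5 + 2))*(-6))/(-17778) = (9 - 3*(-2 + 1/7)*(-6))*(-1/17778) = (9 - (-39)*(-6)/7)*(-1/17778) = (9 - 3*78/7)*(-1/17778) = (9 - 234/7)*(-1/17778) = -171/7*(-1/17778) = 57/41482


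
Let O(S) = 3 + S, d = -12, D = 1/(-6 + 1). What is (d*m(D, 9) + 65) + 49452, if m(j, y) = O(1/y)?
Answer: 148439/3 ≈ 49480.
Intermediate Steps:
D = -⅕ (D = 1/(-5) = -⅕ ≈ -0.20000)
m(j, y) = 3 + 1/y
(d*m(D, 9) + 65) + 49452 = (-12*(3 + 1/9) + 65) + 49452 = (-12*(3 + ⅑) + 65) + 49452 = (-12*28/9 + 65) + 49452 = (-112/3 + 65) + 49452 = 83/3 + 49452 = 148439/3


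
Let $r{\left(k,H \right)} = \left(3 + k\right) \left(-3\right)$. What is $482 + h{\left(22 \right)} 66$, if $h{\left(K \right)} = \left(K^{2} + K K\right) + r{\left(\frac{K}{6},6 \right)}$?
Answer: $63050$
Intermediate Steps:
$r{\left(k,H \right)} = -9 - 3 k$
$h{\left(K \right)} = -9 + 2 K^{2} - \frac{K}{2}$ ($h{\left(K \right)} = \left(K^{2} + K K\right) - \left(9 + 3 \frac{K}{6}\right) = \left(K^{2} + K^{2}\right) - \left(9 + 3 K \frac{1}{6}\right) = 2 K^{2} - \left(9 + 3 \frac{K}{6}\right) = 2 K^{2} - \left(9 + \frac{K}{2}\right) = -9 + 2 K^{2} - \frac{K}{2}$)
$482 + h{\left(22 \right)} 66 = 482 + \left(-9 + 2 \cdot 22^{2} - 11\right) 66 = 482 + \left(-9 + 2 \cdot 484 - 11\right) 66 = 482 + \left(-9 + 968 - 11\right) 66 = 482 + 948 \cdot 66 = 482 + 62568 = 63050$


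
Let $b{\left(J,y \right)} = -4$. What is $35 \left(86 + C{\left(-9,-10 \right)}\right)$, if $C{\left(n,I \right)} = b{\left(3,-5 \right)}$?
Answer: $2870$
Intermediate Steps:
$C{\left(n,I \right)} = -4$
$35 \left(86 + C{\left(-9,-10 \right)}\right) = 35 \left(86 - 4\right) = 35 \cdot 82 = 2870$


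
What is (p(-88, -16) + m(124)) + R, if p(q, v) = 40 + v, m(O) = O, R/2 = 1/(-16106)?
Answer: 1191843/8053 ≈ 148.00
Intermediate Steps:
R = -1/8053 (R = 2/(-16106) = 2*(-1/16106) = -1/8053 ≈ -0.00012418)
(p(-88, -16) + m(124)) + R = ((40 - 16) + 124) - 1/8053 = (24 + 124) - 1/8053 = 148 - 1/8053 = 1191843/8053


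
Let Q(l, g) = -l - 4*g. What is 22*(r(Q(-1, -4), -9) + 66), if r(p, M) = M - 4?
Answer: 1166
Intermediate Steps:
r(p, M) = -4 + M
22*(r(Q(-1, -4), -9) + 66) = 22*((-4 - 9) + 66) = 22*(-13 + 66) = 22*53 = 1166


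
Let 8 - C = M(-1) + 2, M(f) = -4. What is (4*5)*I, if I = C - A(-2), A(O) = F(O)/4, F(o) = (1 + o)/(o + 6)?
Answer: 805/4 ≈ 201.25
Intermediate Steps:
F(o) = (1 + o)/(6 + o)
C = 10 (C = 8 - (-4 + 2) = 8 - 1*(-2) = 8 + 2 = 10)
A(O) = (1 + O)/(4*(6 + O)) (A(O) = ((1 + O)/(6 + O))/4 = ((1 + O)/(6 + O))*(1/4) = (1 + O)/(4*(6 + O)))
I = 161/16 (I = 10 - (1 - 2)/(4*(6 - 2)) = 10 - (-1)/(4*4) = 10 - 1*(-1/16) = 10 + 1/16 = 161/16 ≈ 10.063)
(4*5)*I = (4*5)*(161/16) = 20*(161/16) = 805/4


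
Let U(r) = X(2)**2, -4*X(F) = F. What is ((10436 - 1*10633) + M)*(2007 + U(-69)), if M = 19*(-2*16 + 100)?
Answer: 8791755/4 ≈ 2.1979e+6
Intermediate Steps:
X(F) = -F/4
U(r) = 1/4 (U(r) = (-1/4*2)**2 = (-1/2)**2 = 1/4)
M = 1292 (M = 19*(-32 + 100) = 19*68 = 1292)
((10436 - 1*10633) + M)*(2007 + U(-69)) = ((10436 - 1*10633) + 1292)*(2007 + 1/4) = ((10436 - 10633) + 1292)*(8029/4) = (-197 + 1292)*(8029/4) = 1095*(8029/4) = 8791755/4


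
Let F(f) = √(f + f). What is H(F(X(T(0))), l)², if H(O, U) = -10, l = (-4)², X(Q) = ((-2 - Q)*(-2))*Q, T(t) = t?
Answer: 100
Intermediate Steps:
X(Q) = Q*(4 + 2*Q) (X(Q) = (4 + 2*Q)*Q = Q*(4 + 2*Q))
l = 16
F(f) = √2*√f (F(f) = √(2*f) = √2*√f)
H(F(X(T(0))), l)² = (-10)² = 100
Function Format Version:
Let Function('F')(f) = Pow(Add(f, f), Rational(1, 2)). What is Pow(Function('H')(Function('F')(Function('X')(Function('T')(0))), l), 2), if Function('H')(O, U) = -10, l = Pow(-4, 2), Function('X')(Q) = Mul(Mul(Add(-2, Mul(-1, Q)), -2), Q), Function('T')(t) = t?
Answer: 100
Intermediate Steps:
Function('X')(Q) = Mul(Q, Add(4, Mul(2, Q))) (Function('X')(Q) = Mul(Add(4, Mul(2, Q)), Q) = Mul(Q, Add(4, Mul(2, Q))))
l = 16
Function('F')(f) = Mul(Pow(2, Rational(1, 2)), Pow(f, Rational(1, 2))) (Function('F')(f) = Pow(Mul(2, f), Rational(1, 2)) = Mul(Pow(2, Rational(1, 2)), Pow(f, Rational(1, 2))))
Pow(Function('H')(Function('F')(Function('X')(Function('T')(0))), l), 2) = Pow(-10, 2) = 100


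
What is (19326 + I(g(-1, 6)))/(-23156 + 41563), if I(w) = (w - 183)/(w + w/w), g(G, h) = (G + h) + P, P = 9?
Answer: 289721/276105 ≈ 1.0493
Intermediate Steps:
g(G, h) = 9 + G + h (g(G, h) = (G + h) + 9 = 9 + G + h)
I(w) = (-183 + w)/(1 + w) (I(w) = (-183 + w)/(w + 1) = (-183 + w)/(1 + w))
(19326 + I(g(-1, 6)))/(-23156 + 41563) = (19326 + (-183 + (9 - 1 + 6))/(1 + (9 - 1 + 6)))/(-23156 + 41563) = (19326 + (-183 + 14)/(1 + 14))/18407 = (19326 - 169/15)*(1/18407) = (289721/15)*(1/18407) = 289721/276105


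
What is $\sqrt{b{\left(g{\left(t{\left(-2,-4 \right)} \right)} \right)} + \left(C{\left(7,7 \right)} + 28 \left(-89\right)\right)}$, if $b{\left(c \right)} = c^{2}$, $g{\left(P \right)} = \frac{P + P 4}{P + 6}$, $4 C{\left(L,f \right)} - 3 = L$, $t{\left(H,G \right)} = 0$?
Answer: $\frac{i \sqrt{9958}}{2} \approx 49.895 i$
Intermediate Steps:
$C{\left(L,f \right)} = \frac{3}{4} + \frac{L}{4}$
$g{\left(P \right)} = \frac{5 P}{6 + P}$ ($g{\left(P \right)} = \frac{P + 4 P}{6 + P} = \frac{5 P}{6 + P}$)
$\sqrt{b{\left(g{\left(t{\left(-2,-4 \right)} \right)} \right)} + \left(C{\left(7,7 \right)} + 28 \left(-89\right)\right)} = \sqrt{\left(5 \cdot 0 \frac{1}{6 + 0}\right)^{2} + \left(\left(\frac{3}{4} + \frac{1}{4} \cdot 7\right) + 28 \left(-89\right)\right)} = \sqrt{\left(5 \cdot 0 \cdot \frac{1}{6}\right)^{2} + \left(\left(\frac{3}{4} + \frac{7}{4}\right) - 2492\right)} = \sqrt{\left(5 \cdot 0 \cdot \frac{1}{6}\right)^{2} + \left(\frac{5}{2} - 2492\right)} = \sqrt{0^{2} - \frac{4979}{2}} = \sqrt{0 - \frac{4979}{2}} = \sqrt{- \frac{4979}{2}} = \frac{i \sqrt{9958}}{2}$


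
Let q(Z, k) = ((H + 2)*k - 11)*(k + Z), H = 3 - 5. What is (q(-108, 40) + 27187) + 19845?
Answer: 47780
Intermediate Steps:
H = -2
q(Z, k) = -11*Z - 11*k (q(Z, k) = ((-2 + 2)*k - 11)*(k + Z) = (0*k - 11)*(Z + k) = (0 - 11)*(Z + k) = -11*(Z + k) = -11*Z - 11*k)
(q(-108, 40) + 27187) + 19845 = ((-11*(-108) - 11*40) + 27187) + 19845 = ((1188 - 440) + 27187) + 19845 = (748 + 27187) + 19845 = 27935 + 19845 = 47780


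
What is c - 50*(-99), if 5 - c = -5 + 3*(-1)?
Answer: 4963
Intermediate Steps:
c = 13 (c = 5 - (-5 + 3*(-1)) = 5 - (-5 - 3) = 5 - 1*(-8) = 5 + 8 = 13)
c - 50*(-99) = 13 - 50*(-99) = 13 + 4950 = 4963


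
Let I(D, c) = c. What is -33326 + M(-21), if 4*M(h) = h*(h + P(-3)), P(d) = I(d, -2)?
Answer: -132821/4 ≈ -33205.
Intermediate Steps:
P(d) = -2
M(h) = h*(-2 + h)/4 (M(h) = (h*(h - 2))/4 = (h*(-2 + h))/4 = h*(-2 + h)/4)
-33326 + M(-21) = -33326 + (¼)*(-21)*(-2 - 21) = -33326 + (¼)*(-21)*(-23) = -33326 + 483/4 = -132821/4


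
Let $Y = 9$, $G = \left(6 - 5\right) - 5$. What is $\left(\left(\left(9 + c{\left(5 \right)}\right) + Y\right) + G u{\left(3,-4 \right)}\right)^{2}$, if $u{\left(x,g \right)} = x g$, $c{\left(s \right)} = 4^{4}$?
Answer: $103684$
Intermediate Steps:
$G = -4$ ($G = \left(6 - 5\right) - 5 = 1 - 5 = -4$)
$c{\left(s \right)} = 256$
$u{\left(x,g \right)} = g x$
$\left(\left(\left(9 + c{\left(5 \right)}\right) + Y\right) + G u{\left(3,-4 \right)}\right)^{2} = \left(\left(\left(9 + 256\right) + 9\right) - 4 \left(\left(-4\right) 3\right)\right)^{2} = \left(\left(265 + 9\right) - -48\right)^{2} = \left(274 + 48\right)^{2} = 322^{2} = 103684$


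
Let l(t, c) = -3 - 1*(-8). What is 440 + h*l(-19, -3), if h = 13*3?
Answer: 635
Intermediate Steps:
l(t, c) = 5 (l(t, c) = -3 + 8 = 5)
h = 39
440 + h*l(-19, -3) = 440 + 39*5 = 440 + 195 = 635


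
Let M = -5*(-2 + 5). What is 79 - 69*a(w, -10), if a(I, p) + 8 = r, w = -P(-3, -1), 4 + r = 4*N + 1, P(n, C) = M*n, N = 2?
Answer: 286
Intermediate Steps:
M = -15 (M = -5*3 = -15)
P(n, C) = -15*n
r = 5 (r = -4 + (4*2 + 1) = -4 + (8 + 1) = -4 + 9 = 5)
w = -45 (w = -(-15)*(-3) = -1*45 = -45)
a(I, p) = -3 (a(I, p) = -8 + 5 = -3)
79 - 69*a(w, -10) = 79 - 69*(-3) = 79 + 207 = 286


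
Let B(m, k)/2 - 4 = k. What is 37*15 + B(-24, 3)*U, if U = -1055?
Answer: -14215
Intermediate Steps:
B(m, k) = 8 + 2*k
37*15 + B(-24, 3)*U = 37*15 + (8 + 2*3)*(-1055) = 555 + (8 + 6)*(-1055) = 555 + 14*(-1055) = 555 - 14770 = -14215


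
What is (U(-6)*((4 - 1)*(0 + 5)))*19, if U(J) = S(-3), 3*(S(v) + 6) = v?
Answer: -1995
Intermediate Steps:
S(v) = -6 + v/3
U(J) = -7 (U(J) = -6 + (1/3)*(-3) = -6 - 1 = -7)
(U(-6)*((4 - 1)*(0 + 5)))*19 = -7*(4 - 1)*(0 + 5)*19 = -21*5*19 = -7*15*19 = -105*19 = -1995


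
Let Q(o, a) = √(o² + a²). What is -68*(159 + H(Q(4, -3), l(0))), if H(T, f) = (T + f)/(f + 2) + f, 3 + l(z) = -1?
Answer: -10506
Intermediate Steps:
l(z) = -4 (l(z) = -3 - 1 = -4)
Q(o, a) = √(a² + o²)
H(T, f) = f + (T + f)/(2 + f) (H(T, f) = (T + f)/(2 + f) + f = f + (T + f)/(2 + f))
-68*(159 + H(Q(4, -3), l(0))) = -68*(159 + (√((-3)² + 4²) + (-4)² + 3*(-4))/(2 - 4)) = -68*(159 + (√(9 + 16) + 16 - 12)/(-2)) = -68*(159 - (√25 + 16 - 12)/2) = -68*(159 - (5 + 16 - 12)/2) = -68*(159 - ½*9) = -68*(159 - 9/2) = -68*309/2 = -10506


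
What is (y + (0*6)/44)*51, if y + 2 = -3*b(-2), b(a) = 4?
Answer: -714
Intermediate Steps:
y = -14 (y = -2 - 3*4 = -2 - 12 = -14)
(y + (0*6)/44)*51 = (-14 + (0*6)/44)*51 = (-14 + 0*(1/44))*51 = (-14 + 0)*51 = -14*51 = -714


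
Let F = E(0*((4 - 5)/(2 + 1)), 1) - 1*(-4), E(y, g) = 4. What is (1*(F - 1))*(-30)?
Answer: -210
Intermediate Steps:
F = 8 (F = 4 - 1*(-4) = 4 + 4 = 8)
(1*(F - 1))*(-30) = (1*(8 - 1))*(-30) = (1*7)*(-30) = 7*(-30) = -210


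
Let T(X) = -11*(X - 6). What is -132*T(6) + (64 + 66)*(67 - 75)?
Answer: -1040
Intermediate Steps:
T(X) = 66 - 11*X (T(X) = -11*(-6 + X) = 66 - 11*X)
-132*T(6) + (64 + 66)*(67 - 75) = -132*(66 - 11*6) + (64 + 66)*(67 - 75) = -132*(66 - 66) + 130*(-8) = -132*0 - 1040 = 0 - 1040 = -1040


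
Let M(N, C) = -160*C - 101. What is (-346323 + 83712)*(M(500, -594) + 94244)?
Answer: -49681536813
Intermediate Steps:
M(N, C) = -101 - 160*C
(-346323 + 83712)*(M(500, -594) + 94244) = (-346323 + 83712)*((-101 - 160*(-594)) + 94244) = -262611*((-101 + 95040) + 94244) = -262611*(94939 + 94244) = -262611*189183 = -49681536813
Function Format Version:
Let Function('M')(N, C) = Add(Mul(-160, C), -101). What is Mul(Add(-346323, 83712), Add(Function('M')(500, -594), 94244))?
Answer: -49681536813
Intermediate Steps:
Function('M')(N, C) = Add(-101, Mul(-160, C))
Mul(Add(-346323, 83712), Add(Function('M')(500, -594), 94244)) = Mul(Add(-346323, 83712), Add(Add(-101, Mul(-160, -594)), 94244)) = Mul(-262611, Add(Add(-101, 95040), 94244)) = Mul(-262611, Add(94939, 94244)) = Mul(-262611, 189183) = -49681536813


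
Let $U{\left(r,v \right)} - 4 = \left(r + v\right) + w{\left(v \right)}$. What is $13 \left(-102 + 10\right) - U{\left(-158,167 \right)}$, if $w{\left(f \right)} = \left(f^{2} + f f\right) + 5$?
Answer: $-56992$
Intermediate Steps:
$w{\left(f \right)} = 5 + 2 f^{2}$ ($w{\left(f \right)} = \left(f^{2} + f^{2}\right) + 5 = 2 f^{2} + 5 = 5 + 2 f^{2}$)
$U{\left(r,v \right)} = 9 + r + v + 2 v^{2}$ ($U{\left(r,v \right)} = 4 + \left(\left(r + v\right) + \left(5 + 2 v^{2}\right)\right) = 4 + \left(5 + r + v + 2 v^{2}\right) = 9 + r + v + 2 v^{2}$)
$13 \left(-102 + 10\right) - U{\left(-158,167 \right)} = 13 \left(-102 + 10\right) - \left(9 - 158 + 167 + 2 \cdot 167^{2}\right) = 13 \left(-92\right) - \left(9 - 158 + 167 + 2 \cdot 27889\right) = -1196 - \left(9 - 158 + 167 + 55778\right) = -1196 - 55796 = -56992$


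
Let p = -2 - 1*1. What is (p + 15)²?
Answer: 144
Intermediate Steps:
p = -3 (p = -2 - 1 = -3)
(p + 15)² = (-3 + 15)² = 12² = 144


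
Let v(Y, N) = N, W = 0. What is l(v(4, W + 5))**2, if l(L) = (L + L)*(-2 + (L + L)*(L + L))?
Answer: 960400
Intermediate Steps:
l(L) = 2*L*(-2 + 4*L**2) (l(L) = (2*L)*(-2 + (2*L)*(2*L)) = (2*L)*(-2 + 4*L**2) = 2*L*(-2 + 4*L**2))
l(v(4, W + 5))**2 = (-4*(0 + 5) + 8*(0 + 5)**3)**2 = (-4*5 + 8*5**3)**2 = (-20 + 8*125)**2 = (-20 + 1000)**2 = 980**2 = 960400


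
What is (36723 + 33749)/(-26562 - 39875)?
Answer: -70472/66437 ≈ -1.0607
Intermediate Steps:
(36723 + 33749)/(-26562 - 39875) = 70472/(-66437) = 70472*(-1/66437) = -70472/66437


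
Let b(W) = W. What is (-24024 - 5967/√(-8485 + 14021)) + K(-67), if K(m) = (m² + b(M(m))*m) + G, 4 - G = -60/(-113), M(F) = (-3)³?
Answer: -2002646/113 - 5967*√346/1384 ≈ -17803.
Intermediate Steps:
M(F) = -27
G = 392/113 (G = 4 - (-60)/(-113) = 4 - (-60)*(-1)/113 = 4 - 1*60/113 = 4 - 60/113 = 392/113 ≈ 3.4690)
K(m) = 392/113 + m² - 27*m (K(m) = (m² - 27*m) + 392/113 = 392/113 + m² - 27*m)
(-24024 - 5967/√(-8485 + 14021)) + K(-67) = (-24024 - 5967/√(-8485 + 14021)) + (392/113 + (-67)² - 27*(-67)) = (-24024 - 5967*√346/1384) + (392/113 + 4489 + 1809) = (-24024 - 5967*√346/1384) + 712066/113 = -2002646/113 - 5967*√346/1384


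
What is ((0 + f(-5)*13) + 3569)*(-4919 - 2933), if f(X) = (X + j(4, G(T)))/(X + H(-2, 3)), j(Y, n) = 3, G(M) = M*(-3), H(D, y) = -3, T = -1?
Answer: -28049307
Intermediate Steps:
G(M) = -3*M
f(X) = (3 + X)/(-3 + X) (f(X) = (X + 3)/(X - 3) = (3 + X)/(-3 + X))
((0 + f(-5)*13) + 3569)*(-4919 - 2933) = ((0 + ((3 - 5)/(-3 - 5))*13) + 3569)*(-4919 - 2933) = ((0 + (-2/(-8))*13) + 3569)*(-7852) = ((0 - ⅛*(-2)*13) + 3569)*(-7852) = ((0 + (¼)*13) + 3569)*(-7852) = ((0 + 13/4) + 3569)*(-7852) = (13/4 + 3569)*(-7852) = (14289/4)*(-7852) = -28049307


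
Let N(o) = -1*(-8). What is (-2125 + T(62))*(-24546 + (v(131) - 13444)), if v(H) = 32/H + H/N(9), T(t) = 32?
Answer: 83293243579/1048 ≈ 7.9478e+7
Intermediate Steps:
N(o) = 8
v(H) = 32/H + H/8
(-2125 + T(62))*(-24546 + (v(131) - 13444)) = (-2125 + 32)*(-24546 + ((32/131 + (⅛)*131) - 13444)) = -2093*(-24546 + ((32*(1/131) + 131/8) - 13444)) = -2093*(-24546 + ((32/131 + 131/8) - 13444)) = -2093*(-24546 + (17417/1048 - 13444)) = -2093*(-24546 - 14071895/1048) = -2093*(-39796103/1048) = 83293243579/1048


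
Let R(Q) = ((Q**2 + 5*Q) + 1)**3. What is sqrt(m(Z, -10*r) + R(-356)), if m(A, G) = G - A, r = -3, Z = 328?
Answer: 3*sqrt(216790007588355) ≈ 4.4171e+7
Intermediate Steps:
R(Q) = (1 + Q**2 + 5*Q)**3
sqrt(m(Z, -10*r) + R(-356)) = sqrt((-10*(-3) - 1*328) + (1 + (-356)**2 + 5*(-356))**3) = sqrt((30 - 328) + (1 + 126736 - 1780)**3) = sqrt(-298 + 124957**3) = sqrt(-298 + 1951110068295493) = sqrt(1951110068295195) = 3*sqrt(216790007588355)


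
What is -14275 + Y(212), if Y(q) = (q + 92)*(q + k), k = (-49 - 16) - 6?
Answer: 28589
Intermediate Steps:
k = -71 (k = -65 - 6 = -71)
Y(q) = (-71 + q)*(92 + q) (Y(q) = (q + 92)*(q - 71) = (92 + q)*(-71 + q) = (-71 + q)*(92 + q))
-14275 + Y(212) = -14275 + (-6532 + 212**2 + 21*212) = -14275 + (-6532 + 44944 + 4452) = -14275 + 42864 = 28589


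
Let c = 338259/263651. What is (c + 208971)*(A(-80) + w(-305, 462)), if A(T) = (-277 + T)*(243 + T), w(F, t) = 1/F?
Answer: -195570700000918656/16082711 ≈ -1.2160e+10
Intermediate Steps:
c = 338259/263651 (c = 338259*(1/263651) = 338259/263651 ≈ 1.2830)
(c + 208971)*(A(-80) + w(-305, 462)) = (338259/263651 + 208971)*((-67311 + (-80)**2 - 34*(-80)) + 1/(-305)) = 55095751380*((-67311 + 6400 + 2720) - 1/305)/263651 = 55095751380*(-58191 - 1/305)/263651 = (55095751380/263651)*(-17748256/305) = -195570700000918656/16082711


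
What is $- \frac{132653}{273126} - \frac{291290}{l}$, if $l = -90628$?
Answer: $\frac{8442099557}{3094107891} \approx 2.7284$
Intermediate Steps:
$- \frac{132653}{273126} - \frac{291290}{l} = - \frac{132653}{273126} - \frac{291290}{-90628} = \left(-132653\right) \frac{1}{273126} - - \frac{145645}{45314} = - \frac{132653}{273126} + \frac{145645}{45314} = \frac{8442099557}{3094107891}$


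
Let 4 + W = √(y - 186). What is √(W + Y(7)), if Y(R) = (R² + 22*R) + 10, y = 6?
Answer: √(209 + 6*I*√5) ≈ 14.464 + 0.46378*I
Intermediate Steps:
Y(R) = 10 + R² + 22*R
W = -4 + 6*I*√5 (W = -4 + √(6 - 186) = -4 + √(-180) = -4 + 6*I*√5 ≈ -4.0 + 13.416*I)
√(W + Y(7)) = √((-4 + 6*I*√5) + (10 + 7² + 22*7)) = √((-4 + 6*I*√5) + (10 + 49 + 154)) = √((-4 + 6*I*√5) + 213) = √(209 + 6*I*√5)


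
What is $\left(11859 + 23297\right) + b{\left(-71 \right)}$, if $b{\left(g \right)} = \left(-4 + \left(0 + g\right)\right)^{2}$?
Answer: $40781$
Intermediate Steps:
$b{\left(g \right)} = \left(-4 + g\right)^{2}$
$\left(11859 + 23297\right) + b{\left(-71 \right)} = \left(11859 + 23297\right) + \left(-4 - 71\right)^{2} = 35156 + \left(-75\right)^{2} = 35156 + 5625 = 40781$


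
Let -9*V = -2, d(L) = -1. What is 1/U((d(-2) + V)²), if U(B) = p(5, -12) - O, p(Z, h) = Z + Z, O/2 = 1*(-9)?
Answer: 1/28 ≈ 0.035714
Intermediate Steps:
O = -18 (O = 2*(1*(-9)) = 2*(-9) = -18)
V = 2/9 (V = -⅑*(-2) = 2/9 ≈ 0.22222)
p(Z, h) = 2*Z
U(B) = 28 (U(B) = 2*5 - 1*(-18) = 10 + 18 = 28)
1/U((d(-2) + V)²) = 1/28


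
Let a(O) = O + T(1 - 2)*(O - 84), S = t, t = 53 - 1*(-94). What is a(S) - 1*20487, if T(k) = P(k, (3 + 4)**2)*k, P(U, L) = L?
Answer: -23427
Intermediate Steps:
t = 147 (t = 53 + 94 = 147)
S = 147
T(k) = 49*k (T(k) = (3 + 4)**2*k = 7**2*k = 49*k)
a(O) = 4116 - 48*O (a(O) = O + (49*(1 - 2))*(O - 84) = O + (49*(-1))*(-84 + O) = O - 49*(-84 + O) = O + (4116 - 49*O) = 4116 - 48*O)
a(S) - 1*20487 = (4116 - 48*147) - 1*20487 = (4116 - 7056) - 20487 = -2940 - 20487 = -23427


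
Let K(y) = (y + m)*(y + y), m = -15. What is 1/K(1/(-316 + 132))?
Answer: 16928/2761 ≈ 6.1311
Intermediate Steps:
K(y) = 2*y*(-15 + y) (K(y) = (y - 15)*(y + y) = (-15 + y)*(2*y) = 2*y*(-15 + y))
1/K(1/(-316 + 132)) = 1/(2*(-15 + 1/(-316 + 132))/(-316 + 132)) = 1/(2*(-15 + 1/(-184))/(-184)) = 1/(2*(-1/184)*(-15 - 1/184)) = 1/(2*(-1/184)*(-2761/184)) = 1/(2761/16928) = 16928/2761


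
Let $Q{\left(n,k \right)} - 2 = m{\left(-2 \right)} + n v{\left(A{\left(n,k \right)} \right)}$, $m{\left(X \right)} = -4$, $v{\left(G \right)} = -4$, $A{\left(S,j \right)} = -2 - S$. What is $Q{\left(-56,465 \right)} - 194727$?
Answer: $-194505$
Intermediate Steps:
$Q{\left(n,k \right)} = -2 - 4 n$ ($Q{\left(n,k \right)} = 2 + \left(-4 + n \left(-4\right)\right) = 2 - \left(4 + 4 n\right) = -2 - 4 n$)
$Q{\left(-56,465 \right)} - 194727 = \left(-2 - -224\right) - 194727 = \left(-2 + 224\right) - 194727 = 222 - 194727 = -194505$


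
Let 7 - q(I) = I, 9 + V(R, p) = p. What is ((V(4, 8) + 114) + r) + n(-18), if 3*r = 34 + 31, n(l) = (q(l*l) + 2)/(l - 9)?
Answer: 439/3 ≈ 146.33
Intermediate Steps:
V(R, p) = -9 + p
q(I) = 7 - I
n(l) = (9 - l²)/(-9 + l) (n(l) = ((7 - l*l) + 2)/(l - 9) = ((7 - l²) + 2)/(-9 + l) = (9 - l²)/(-9 + l))
r = 65/3 (r = (34 + 31)/3 = (⅓)*65 = 65/3 ≈ 21.667)
((V(4, 8) + 114) + r) + n(-18) = (((-9 + 8) + 114) + 65/3) + (9 - 1*(-18)²)/(-9 - 18) = ((-1 + 114) + 65/3) + (9 - 1*324)/(-27) = (113 + 65/3) - (9 - 324)/27 = 404/3 - 1/27*(-315) = 404/3 + 35/3 = 439/3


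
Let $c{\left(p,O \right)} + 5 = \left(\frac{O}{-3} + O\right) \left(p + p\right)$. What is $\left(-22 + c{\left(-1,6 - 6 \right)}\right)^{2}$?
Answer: $729$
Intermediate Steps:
$c{\left(p,O \right)} = -5 + \frac{4 O p}{3}$ ($c{\left(p,O \right)} = -5 + \left(\frac{O}{-3} + O\right) \left(p + p\right) = -5 + \left(O \left(- \frac{1}{3}\right) + O\right) 2 p = -5 + \left(- \frac{O}{3} + O\right) 2 p = -5 + \frac{2 O}{3} \cdot 2 p = -5 + \frac{4 O p}{3}$)
$\left(-22 + c{\left(-1,6 - 6 \right)}\right)^{2} = \left(-22 - \left(5 - \frac{4}{3} \left(6 - 6\right) \left(-1\right)\right)\right)^{2} = \left(-22 - \left(5 + 0 \left(-1\right)\right)\right)^{2} = \left(-22 + \left(-5 + 0\right)\right)^{2} = \left(-22 - 5\right)^{2} = \left(-27\right)^{2} = 729$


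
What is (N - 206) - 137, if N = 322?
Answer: -21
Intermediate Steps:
(N - 206) - 137 = (322 - 206) - 137 = 116 - 137 = -21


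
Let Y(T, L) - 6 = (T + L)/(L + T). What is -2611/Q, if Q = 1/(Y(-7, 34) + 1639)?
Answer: -4297706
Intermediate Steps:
Y(T, L) = 7 (Y(T, L) = 6 + (T + L)/(L + T) = 6 + (L + T)/(L + T) = 6 + 1 = 7)
Q = 1/1646 (Q = 1/(7 + 1639) = 1/1646 ≈ 0.00060753)
-2611/Q = -2611/1/1646 = -2611*1646 = -4297706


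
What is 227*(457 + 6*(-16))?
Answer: 81947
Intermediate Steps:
227*(457 + 6*(-16)) = 227*(457 - 96) = 227*361 = 81947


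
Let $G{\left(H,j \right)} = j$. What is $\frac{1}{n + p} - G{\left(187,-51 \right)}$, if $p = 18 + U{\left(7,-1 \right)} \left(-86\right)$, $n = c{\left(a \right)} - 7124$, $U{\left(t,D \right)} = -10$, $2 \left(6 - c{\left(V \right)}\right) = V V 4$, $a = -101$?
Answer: $\frac{1358741}{26642} \approx 51.0$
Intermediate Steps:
$c{\left(V \right)} = 6 - 2 V^{2}$ ($c{\left(V \right)} = 6 - \frac{V V 4}{2} = 6 - \frac{V^{2} \cdot 4}{2} = 6 - \frac{4 V^{2}}{2} = 6 - 2 V^{2}$)
$n = -27520$ ($n = \left(6 - 2 \left(-101\right)^{2}\right) - 7124 = \left(6 - 20402\right) - 7124 = -20396 - 7124 = -27520$)
$p = 878$ ($p = 18 - -860 = 18 + 860 = 878$)
$\frac{1}{n + p} - G{\left(187,-51 \right)} = \frac{1}{-27520 + 878} - -51 = \frac{1}{-26642} + 51 = - \frac{1}{26642} + 51 = \frac{1358741}{26642}$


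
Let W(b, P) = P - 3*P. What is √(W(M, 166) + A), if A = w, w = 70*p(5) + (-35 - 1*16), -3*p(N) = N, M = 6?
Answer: I*√4497/3 ≈ 22.353*I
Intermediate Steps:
p(N) = -N/3
W(b, P) = -2*P
w = -503/3 (w = 70*(-⅓*5) + (-35 - 1*16) = 70*(-5/3) + (-35 - 16) = -350/3 - 51 = -503/3 ≈ -167.67)
A = -503/3 ≈ -167.67
√(W(M, 166) + A) = √(-2*166 - 503/3) = √(-332 - 503/3) = √(-1499/3) = I*√4497/3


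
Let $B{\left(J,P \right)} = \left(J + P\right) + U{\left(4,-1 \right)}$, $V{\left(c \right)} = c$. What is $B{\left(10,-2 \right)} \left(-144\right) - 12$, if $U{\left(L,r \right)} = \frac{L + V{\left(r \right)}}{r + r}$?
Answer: $-948$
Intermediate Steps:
$U{\left(L,r \right)} = \frac{L + r}{2 r}$ ($U{\left(L,r \right)} = \frac{L + r}{r + r} = \frac{L + r}{2 r}$)
$B{\left(J,P \right)} = - \frac{3}{2} + J + P$ ($B{\left(J,P \right)} = \left(J + P\right) + \frac{4 - 1}{2 \left(-1\right)} = \left(J + P\right) + \frac{1}{2} \left(-1\right) 3 = \left(J + P\right) - \frac{3}{2} = - \frac{3}{2} + J + P$)
$B{\left(10,-2 \right)} \left(-144\right) - 12 = \left(- \frac{3}{2} + 10 - 2\right) \left(-144\right) - 12 = \frac{13}{2} \left(-144\right) - 12 = -936 - 12 = -948$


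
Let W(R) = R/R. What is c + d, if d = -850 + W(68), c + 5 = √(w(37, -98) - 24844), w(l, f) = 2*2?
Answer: -854 + 6*I*√690 ≈ -854.0 + 157.61*I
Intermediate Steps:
w(l, f) = 4
W(R) = 1
c = -5 + 6*I*√690 (c = -5 + √(4 - 24844) = -5 + √(-24840) = -5 + 6*I*√690 ≈ -5.0 + 157.61*I)
d = -849 (d = -850 + 1 = -849)
c + d = (-5 + 6*I*√690) - 849 = -854 + 6*I*√690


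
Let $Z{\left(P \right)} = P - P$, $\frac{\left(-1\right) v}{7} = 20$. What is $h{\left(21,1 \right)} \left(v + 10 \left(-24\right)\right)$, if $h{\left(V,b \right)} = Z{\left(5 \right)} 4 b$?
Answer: $0$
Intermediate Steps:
$v = -140$ ($v = \left(-7\right) 20 = -140$)
$Z{\left(P \right)} = 0$
$h{\left(V,b \right)} = 0$ ($h{\left(V,b \right)} = 0 \cdot 4 b = 0 b = 0$)
$h{\left(21,1 \right)} \left(v + 10 \left(-24\right)\right) = 0 \left(-140 + 10 \left(-24\right)\right) = 0 \left(-140 - 240\right) = 0 \left(-380\right) = 0$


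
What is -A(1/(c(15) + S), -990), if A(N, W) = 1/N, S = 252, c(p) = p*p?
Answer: -477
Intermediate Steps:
c(p) = p²
-A(1/(c(15) + S), -990) = -1/(1/(15² + 252)) = -1/(1/(225 + 252)) = -1/(1/477) = -1/1/477 = -1*477 = -477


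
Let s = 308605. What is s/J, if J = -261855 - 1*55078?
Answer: -308605/316933 ≈ -0.97372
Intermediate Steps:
J = -316933 (J = -261855 - 55078 = -316933)
s/J = 308605/(-316933) = 308605*(-1/316933) = -308605/316933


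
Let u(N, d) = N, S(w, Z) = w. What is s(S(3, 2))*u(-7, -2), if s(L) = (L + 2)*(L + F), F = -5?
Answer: 70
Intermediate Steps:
s(L) = (-5 + L)*(2 + L) (s(L) = (L + 2)*(L - 5) = (2 + L)*(-5 + L) = (-5 + L)*(2 + L))
s(S(3, 2))*u(-7, -2) = (-10 + 3² - 3*3)*(-7) = (-10 + 9 - 9)*(-7) = -10*(-7) = 70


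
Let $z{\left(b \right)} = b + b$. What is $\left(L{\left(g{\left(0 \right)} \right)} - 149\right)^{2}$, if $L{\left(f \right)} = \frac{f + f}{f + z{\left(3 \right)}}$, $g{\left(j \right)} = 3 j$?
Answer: $22201$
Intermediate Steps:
$z{\left(b \right)} = 2 b$
$L{\left(f \right)} = \frac{2 f}{6 + f}$ ($L{\left(f \right)} = \frac{f + f}{f + 2 \cdot 3} = \frac{2 f}{f + 6} = \frac{2 f}{6 + f}$)
$\left(L{\left(g{\left(0 \right)} \right)} - 149\right)^{2} = \left(\frac{2 \cdot 3 \cdot 0}{6 + 3 \cdot 0} - 149\right)^{2} = \left(2 \cdot 0 \frac{1}{6 + 0} - 149\right)^{2} = \left(2 \cdot 0 \cdot \frac{1}{6} - 149\right)^{2} = \left(0 - 149\right)^{2} = \left(-149\right)^{2} = 22201$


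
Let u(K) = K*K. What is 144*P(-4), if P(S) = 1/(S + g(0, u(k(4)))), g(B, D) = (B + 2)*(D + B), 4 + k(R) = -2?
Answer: 36/17 ≈ 2.1176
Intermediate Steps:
k(R) = -6 (k(R) = -4 - 2 = -6)
u(K) = K²
g(B, D) = (2 + B)*(B + D)
P(S) = 1/(72 + S) (P(S) = 1/(S + (0² + 2*0 + 2*(-6)² + 0*(-6)²)) = 1/(S + (0 + 0 + 2*36 + 0*36)) = 1/(S + (0 + 0 + 72 + 0)) = 1/(S + 72) = 1/(72 + S))
144*P(-4) = 144/(72 - 4) = 144/68 = 144*(1/68) = 36/17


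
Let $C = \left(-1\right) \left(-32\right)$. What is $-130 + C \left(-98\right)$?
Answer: $-3266$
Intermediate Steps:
$C = 32$
$-130 + C \left(-98\right) = -130 + 32 \left(-98\right) = -130 - 3136 = -3266$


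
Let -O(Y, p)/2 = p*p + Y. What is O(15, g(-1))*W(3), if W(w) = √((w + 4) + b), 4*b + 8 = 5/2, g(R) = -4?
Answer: -93*√10/2 ≈ -147.05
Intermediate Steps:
O(Y, p) = -2*Y - 2*p² (O(Y, p) = -2*(p*p + Y) = -2*(p² + Y) = -2*(Y + p²) = -2*Y - 2*p²)
b = -11/8 (b = -2 + (5/2)/4 = -2 + (5*(½))/4 = -2 + (¼)*(5/2) = -2 + 5/8 = -11/8 ≈ -1.3750)
W(w) = √(21/8 + w) (W(w) = √((w + 4) - 11/8) = √((4 + w) - 11/8) = √(21/8 + w))
O(15, g(-1))*W(3) = (-2*15 - 2*(-4)²)*(√(42 + 16*3)/4) = (-30 - 2*16)*(√(42 + 48)/4) = (-30 - 32)*(√90/4) = -31*3*√10/2 = -93*√10/2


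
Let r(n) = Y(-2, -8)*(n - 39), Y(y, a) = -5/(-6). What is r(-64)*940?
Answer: -242050/3 ≈ -80683.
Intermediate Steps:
Y(y, a) = 5/6 (Y(y, a) = -5*(-1/6) = 5/6)
r(n) = -65/2 + 5*n/6 (r(n) = 5*(n - 39)/6 = 5*(-39 + n)/6 = -65/2 + 5*n/6)
r(-64)*940 = (-65/2 + (5/6)*(-64))*940 = (-65/2 - 160/3)*940 = -515/6*940 = -242050/3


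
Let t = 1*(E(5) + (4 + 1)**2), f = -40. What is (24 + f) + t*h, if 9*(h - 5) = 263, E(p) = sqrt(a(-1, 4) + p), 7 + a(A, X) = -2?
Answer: 7556/9 + 616*I/9 ≈ 839.56 + 68.444*I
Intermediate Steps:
a(A, X) = -9 (a(A, X) = -7 - 2 = -9)
E(p) = sqrt(-9 + p)
h = 308/9 (h = 5 + (1/9)*263 = 5 + 263/9 = 308/9 ≈ 34.222)
t = 25 + 2*I (t = 1*(sqrt(-9 + 5) + (4 + 1)**2) = 1*(sqrt(-4) + 5**2) = 1*(2*I + 25) = 1*(25 + 2*I) = 25 + 2*I ≈ 25.0 + 2.0*I)
(24 + f) + t*h = (24 - 40) + (25 + 2*I)*(308/9) = -16 + (7700/9 + 616*I/9) = 7556/9 + 616*I/9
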